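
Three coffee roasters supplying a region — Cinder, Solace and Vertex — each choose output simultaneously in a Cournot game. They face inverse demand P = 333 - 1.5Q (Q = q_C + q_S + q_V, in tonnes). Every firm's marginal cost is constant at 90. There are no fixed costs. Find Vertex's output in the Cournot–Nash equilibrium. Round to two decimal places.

A representative firm's profit is π_i = q_i(333 - 1.5Q) - 90q_i.
Setting ∂π_i/∂q_i = 0 with rivals' quantities fixed: 243 - 3q_i - (3/2)·Σ_{j≠i} q_j = 0.
By symmetry each firm produces the same amount; substituting Σ_{j≠i} q_j = 2q_i yields q_i = 243/6 = 81/2.

40.50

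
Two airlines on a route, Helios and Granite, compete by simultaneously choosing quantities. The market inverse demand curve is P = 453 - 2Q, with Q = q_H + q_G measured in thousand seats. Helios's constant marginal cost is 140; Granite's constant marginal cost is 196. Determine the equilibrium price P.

263

Helios's profit: π_H = (453 - 2Q)q_H - (140q_H). Setting ∂π_H/∂q_H = 0: 313 - 4q_H - 2(q_G) = 0.
Granite's profit: π_G = (453 - 2Q)q_G - (196q_G). Setting ∂π_G/∂q_G = 0: 257 - 4q_G - 2(q_H) = 0.
Best responses: q_H = (313 - 2q_G)/4, q_G = (257 - 2q_H)/4.
Substituting one into the other gives q_H = 123/2 and q_G = 67/2.
Total output Q = 95, so price P = 453 - 2·95 = 263.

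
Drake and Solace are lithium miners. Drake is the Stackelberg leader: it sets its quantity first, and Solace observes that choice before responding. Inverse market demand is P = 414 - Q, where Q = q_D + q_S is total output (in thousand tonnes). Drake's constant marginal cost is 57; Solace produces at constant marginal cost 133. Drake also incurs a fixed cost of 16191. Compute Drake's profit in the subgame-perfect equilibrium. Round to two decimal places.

7245.13

Solve by backward induction. Given q_D, the follower Solace maximises π_S = (414 - q_D - q_S)q_S - 133q_S.
∂π_S/∂q_S = 281 - q_D - 2q_S = 0 gives the reaction function q_S = (281 - q_D)/2.
Drake substitutes q_S(q_D) into its own profit: π_D = q_D(414 - q_D - (281 - q_D)/2) - 57q_D = (547/2 - (1/2)q_D)q_D - 57q_D.
Maximising: ∂π_D/∂q_D = 433/2 - q_D = 0, giving q_D = 433/2.
Then q_S = (281 - 433/2)/2 = 129/4.
Price P = 414 - 995/4 = 661/4.
Drake's profit: (661/4 - 57)·(433/2) - 16191 = 7245.1250.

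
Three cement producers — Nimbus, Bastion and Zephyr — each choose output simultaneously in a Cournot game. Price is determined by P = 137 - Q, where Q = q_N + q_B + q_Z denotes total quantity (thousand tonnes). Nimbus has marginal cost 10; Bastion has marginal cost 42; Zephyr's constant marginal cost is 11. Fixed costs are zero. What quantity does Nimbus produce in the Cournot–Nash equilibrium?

Nimbus's profit: π_N = (137 - Q)q_N - (10q_N). Setting ∂π_N/∂q_N = 0: 127 - 2q_N - (q_B + q_Z) = 0.
Bastion's first-order condition: 95 - 2q_B - (q_N + q_Z) = 0.
Zephyr's first-order condition: 126 - 2q_Z - (q_N + q_B) = 0.
Adding the 3 first-order conditions: 348 − 4Q = 0, so Q = 87.
Back-substituting: q_N = (127 − 87) = 40, q_B = (95 − 87) = 8, q_Z = (126 − 87) = 39.

40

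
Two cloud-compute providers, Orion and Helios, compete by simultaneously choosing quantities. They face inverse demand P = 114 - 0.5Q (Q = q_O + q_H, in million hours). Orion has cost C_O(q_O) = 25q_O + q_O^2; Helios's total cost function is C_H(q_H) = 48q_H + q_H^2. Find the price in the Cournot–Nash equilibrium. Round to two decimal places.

91.86

Orion's profit: π_O = (114 - 0.5Q)q_O - (25q_O + q_O²). Setting ∂π_O/∂q_O = 0: 89 - 3q_O - (1/2)(q_H) = 0.
Helios's profit: π_H = (114 - 0.5Q)q_H - (48q_H + q_H²). Setting ∂π_H/∂q_H = 0: 66 - 3q_H - (1/2)(q_O) = 0.
Best responses: q_O = (89 - (1/2)q_H)/3, q_H = (66 - (1/2)q_O)/3.
Substituting one into the other gives q_O = 936/35 and q_H = 614/35.
Total output Q = 310/7, so price P = 114 - (1/2)·(310/7) = 643/7.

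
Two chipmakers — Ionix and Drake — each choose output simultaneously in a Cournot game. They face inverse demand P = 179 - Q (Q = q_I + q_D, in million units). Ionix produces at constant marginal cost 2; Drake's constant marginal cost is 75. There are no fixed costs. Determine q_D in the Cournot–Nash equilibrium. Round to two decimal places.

Ionix's profit: π_I = (179 - Q)q_I - (2q_I). Setting ∂π_I/∂q_I = 0: 177 - 2q_I - (q_D) = 0.
Drake's first-order condition: 104 - 2q_D - (q_I) = 0.
Rearranging gives the reaction functions q_I = (177 - q_D)/2 and q_D = (104 - q_I)/2.
Solving the pair: q_I = 250/3, q_D = 31/3.

10.33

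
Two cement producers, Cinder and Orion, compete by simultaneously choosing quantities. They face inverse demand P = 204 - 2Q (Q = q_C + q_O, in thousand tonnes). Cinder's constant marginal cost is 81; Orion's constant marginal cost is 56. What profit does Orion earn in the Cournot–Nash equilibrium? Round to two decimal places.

1662.72

Cinder's profit: π_C = (204 - 2Q)q_C - (81q_C). Setting ∂π_C/∂q_C = 0: 123 - 4q_C - 2(q_O) = 0.
Orion's first-order condition: 148 - 4q_O - 2(q_C) = 0.
So q_C = (123 - 2q_O)/4 and q_O = (148 - 2q_C)/4.
Solving the pair: q_C = 49/3, q_O = 173/6.
Price P = 204 - 2·(271/6) = 341/3.
Orion's profit: (341/3 - 56)·(173/6) = 1662.7222.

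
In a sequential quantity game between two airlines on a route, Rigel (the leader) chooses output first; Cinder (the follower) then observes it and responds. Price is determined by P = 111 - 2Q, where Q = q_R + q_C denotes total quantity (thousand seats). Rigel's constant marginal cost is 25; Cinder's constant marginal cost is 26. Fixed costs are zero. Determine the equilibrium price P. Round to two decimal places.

46.75

Solve by backward induction. Given q_R, the follower Cinder maximises π_C = (111 - 2q_R - 2q_C)q_C - 26q_C.
Setting the follower's marginal profit to zero, 85 - 2q_R - 4q_C = 0, i.e. q_C = (85 - 2q_R)/4.
The leader anticipates this reaction. Substituting into P = 111 - 2Q gives P = 137/2 - q_R, so π_R = (137/2 - q_R)q_R - 25q_R.
Maximising: ∂π_R/∂q_R = 87/2 - 2q_R = 0, giving q_R = 87/4.
Then q_C = (85 - 2·(87/4))/4 = 83/8.
Total output Q = 257/8, so price P = 111 - 2·(257/8) = 187/4.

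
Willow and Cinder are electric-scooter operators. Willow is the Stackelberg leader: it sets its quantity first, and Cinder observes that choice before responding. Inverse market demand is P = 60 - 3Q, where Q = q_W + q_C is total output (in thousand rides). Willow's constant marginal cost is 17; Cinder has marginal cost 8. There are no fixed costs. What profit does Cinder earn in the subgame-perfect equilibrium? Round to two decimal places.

102.08

Solve by backward induction. Given q_W, the follower Cinder maximises π_C = (60 - 3q_W - 3q_C)q_C - 8q_C.
Setting the follower's marginal profit to zero, 52 - 3q_W - 6q_C = 0, i.e. q_C = (52 - 3q_W)/6.
The leader anticipates this reaction. Substituting into P = 60 - 3Q gives P = 34 - (3/2)q_W, so π_W = (34 - (3/2)q_W)q_W - 17q_W.
Maximising: ∂π_W/∂q_W = 17 - 3q_W = 0, giving q_W = 17/3.
Then q_C = (52 - 3·(17/3))/6 = 35/6.
Price P = 60 - 3·(23/2) = 51/2.
Cinder's profit: (51/2 - 8)·(35/6) = 1225/12.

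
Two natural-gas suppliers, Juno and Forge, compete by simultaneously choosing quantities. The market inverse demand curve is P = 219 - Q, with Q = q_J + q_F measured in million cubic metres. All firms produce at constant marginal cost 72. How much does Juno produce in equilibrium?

A representative firm's profit is π_i = q_i(219 - Q) - 72q_i.
First-order condition (treating rivals' output as given): 147 - 2q_i - q_j = 0.
By symmetry each firm produces the same amount; substituting q_j = q_i yields q_i = 147/3 = 49.

49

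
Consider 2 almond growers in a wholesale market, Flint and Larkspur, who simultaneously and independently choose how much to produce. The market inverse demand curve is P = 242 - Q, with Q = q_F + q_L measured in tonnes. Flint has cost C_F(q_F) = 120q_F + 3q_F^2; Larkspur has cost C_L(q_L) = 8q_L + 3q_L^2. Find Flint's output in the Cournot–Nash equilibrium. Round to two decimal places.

11.78

Flint's profit: π_F = (242 - Q)q_F - (120q_F + 3q_F²). Setting ∂π_F/∂q_F = 0: 122 - 8q_F - (q_L) = 0.
Larkspur's first-order condition: 234 - 8q_L - (q_F) = 0.
Rearranging gives the reaction functions q_F = (122 - q_L)/8 and q_L = (234 - q_F)/8.
Solving the pair: q_F = 106/9, q_L = 250/9.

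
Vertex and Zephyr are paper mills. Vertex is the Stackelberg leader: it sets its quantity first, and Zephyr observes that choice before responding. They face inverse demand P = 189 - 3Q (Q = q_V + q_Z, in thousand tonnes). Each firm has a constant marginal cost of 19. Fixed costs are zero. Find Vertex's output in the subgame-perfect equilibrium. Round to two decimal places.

The follower Zephyr best-responds to any q_V: π_Z = (189 - 3Q)q_Z - 19q_Z.
Setting the follower's marginal profit to zero, 170 - 3q_V - 6q_Z = 0, i.e. q_Z = (170 - 3q_V)/6.
Vertex substitutes q_Z(q_V) into its own profit: π_V = q_V(189 - 3q_V - (170 - 3q_V)/2) - 19q_V = (104 - (3/2)q_V)q_V - 19q_V.
Maximising: ∂π_V/∂q_V = 85 - 3q_V = 0, giving q_V = 85/3.
Then q_Z = (170 - 3·(85/3))/6 = 85/6.

28.33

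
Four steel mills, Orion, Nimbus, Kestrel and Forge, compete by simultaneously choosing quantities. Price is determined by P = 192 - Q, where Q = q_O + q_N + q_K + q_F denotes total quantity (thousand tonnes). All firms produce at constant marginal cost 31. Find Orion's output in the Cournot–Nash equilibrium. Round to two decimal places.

32.20

A representative firm's profit is π_i = q_i(192 - Q) - 31q_i.
Setting ∂π_i/∂q_i = 0 with rivals' quantities fixed: 161 - 2q_i - Σ_{j≠i} q_j = 0.
By symmetry each firm produces the same amount; substituting Σ_{j≠i} q_j = 3q_i yields q_i = 161/5.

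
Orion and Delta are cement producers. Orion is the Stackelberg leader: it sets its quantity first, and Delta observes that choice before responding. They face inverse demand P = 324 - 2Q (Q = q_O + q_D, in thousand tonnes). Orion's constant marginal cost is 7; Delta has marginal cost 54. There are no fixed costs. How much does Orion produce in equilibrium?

The follower Delta best-responds to any q_O: π_D = (324 - 2Q)q_D - 54q_D.
Follower FOC: 270 - 2q_O - 4q_D = 0, so q_D(q_O) = (270 - 2q_O)/4.
The leader anticipates this reaction. Substituting into P = 324 - 2Q gives P = 189 - q_O, so π_O = (189 - q_O)q_O - 7q_O.
Maximising: ∂π_O/∂q_O = 182 - 2q_O = 0, giving q_O = 91.
Then q_D = (270 - 2·91)/4 = 22.

91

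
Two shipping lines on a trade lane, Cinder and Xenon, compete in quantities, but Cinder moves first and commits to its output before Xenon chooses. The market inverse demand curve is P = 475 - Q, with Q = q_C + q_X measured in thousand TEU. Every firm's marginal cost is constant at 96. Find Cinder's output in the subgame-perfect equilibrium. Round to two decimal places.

The follower Xenon best-responds to any q_C: π_X = (475 - Q)q_X - 96q_X.
∂π_X/∂q_X = 379 - q_C - 2q_X = 0 gives the reaction function q_X = (379 - q_C)/2.
Cinder substitutes q_X(q_C) into its own profit: π_C = q_C(475 - q_C - (379 - q_C)/2) - 96q_C = (571/2 - (1/2)q_C)q_C - 96q_C.
The leader's first-order condition 379/2 - q_C = 0 yields q_C = 379/2.
Then q_X = (379 - 379/2)/2 = 379/4.

189.50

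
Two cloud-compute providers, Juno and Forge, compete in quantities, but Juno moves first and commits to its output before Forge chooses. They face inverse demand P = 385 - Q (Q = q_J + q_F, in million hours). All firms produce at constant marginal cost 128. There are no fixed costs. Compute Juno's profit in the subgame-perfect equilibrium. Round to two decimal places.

The follower Forge best-responds to any q_J: π_F = (385 - Q)q_F - 128q_F.
Setting the follower's marginal profit to zero, 257 - q_J - 2q_F = 0, i.e. q_F = (257 - q_J)/2.
Juno substitutes q_F(q_J) into its own profit: π_J = q_J(385 - q_J - (257 - q_J)/2) - 128q_J = (513/2 - (1/2)q_J)q_J - 128q_J.
The leader's first-order condition 257/2 - q_J = 0 yields q_J = 257/2.
Then q_F = (257 - 257/2)/2 = 257/4.
Price P = 385 - 771/4 = 769/4.
Juno's profit: (769/4 - 128)·(257/2) = 8256.1250.

8256.13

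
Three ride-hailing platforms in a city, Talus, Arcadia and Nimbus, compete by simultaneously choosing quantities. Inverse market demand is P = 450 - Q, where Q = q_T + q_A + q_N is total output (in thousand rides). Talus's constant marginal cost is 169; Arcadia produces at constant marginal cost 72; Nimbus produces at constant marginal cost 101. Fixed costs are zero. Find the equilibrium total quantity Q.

Talus's profit: π_T = (450 - Q)q_T - (169q_T). Setting ∂π_T/∂q_T = 0: 281 - 2q_T - (q_A + q_N) = 0.
Arcadia's profit: π_A = (450 - Q)q_A - (72q_A). Setting ∂π_A/∂q_A = 0: 378 - 2q_A - (q_T + q_N) = 0.
Nimbus's first-order condition: 349 - 2q_N - (q_T + q_A) = 0.
Adding the 3 conditions: 1008 − 2Q − 2Q = 0, i.e. Q = 252.
Back-substituting: q_T = (281 − 252) = 29, q_A = (378 − 252) = 126, q_N = (349 − 252) = 97.
Total output Q = 29 + 126 + 97 = 252.

252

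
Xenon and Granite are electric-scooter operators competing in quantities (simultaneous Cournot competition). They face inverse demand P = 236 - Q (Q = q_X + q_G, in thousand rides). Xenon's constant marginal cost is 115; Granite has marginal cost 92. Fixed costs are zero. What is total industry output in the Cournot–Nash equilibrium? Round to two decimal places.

Xenon's profit: π_X = (236 - Q)q_X - (115q_X). Setting ∂π_X/∂q_X = 0: 121 - 2q_X - (q_G) = 0.
Granite's first-order condition: 144 - 2q_G - (q_X) = 0.
Best responses: q_X = (121 - q_G)/2, q_G = (144 - q_X)/2.
Substituting one into the other gives q_X = 98/3 and q_G = 167/3.
Total output Q = 98/3 + 167/3 = 265/3.

88.33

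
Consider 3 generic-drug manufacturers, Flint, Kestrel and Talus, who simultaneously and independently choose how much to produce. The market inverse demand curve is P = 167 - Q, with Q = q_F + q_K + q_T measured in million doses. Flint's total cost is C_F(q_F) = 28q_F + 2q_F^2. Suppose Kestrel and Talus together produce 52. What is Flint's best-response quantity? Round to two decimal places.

14.50

With rivals' combined output fixed at 52, Flint's profit is π_F = (167 - 52 - q_F)q_F - (28q_F + 2q_F²) = (115 - q_F)q_F - (28q_F + 2q_F²).
∂π_F/∂q_F = 87 - 6q_F = 0, so q_F = 29/2.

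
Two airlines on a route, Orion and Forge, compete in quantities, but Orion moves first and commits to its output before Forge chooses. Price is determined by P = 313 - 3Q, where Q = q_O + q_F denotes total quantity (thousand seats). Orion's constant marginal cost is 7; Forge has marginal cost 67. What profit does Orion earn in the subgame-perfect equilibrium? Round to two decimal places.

The follower Forge best-responds to any q_O: π_F = (313 - 3Q)q_F - 67q_F.
Setting the follower's marginal profit to zero, 246 - 3q_O - 6q_F = 0, i.e. q_F = (246 - 3q_O)/6.
The leader anticipates this reaction. Substituting into P = 313 - 3Q gives P = 190 - (3/2)q_O, so π_O = (190 - (3/2)q_O)q_O - 7q_O.
The leader's first-order condition 183 - 3q_O = 0 yields q_O = 61.
Then q_F = (246 - 3·61)/6 = 21/2.
Price P = 313 - 3·(143/2) = 197/2.
Orion's profit: (197/2 - 7)·61 = 5581.5000.

5581.50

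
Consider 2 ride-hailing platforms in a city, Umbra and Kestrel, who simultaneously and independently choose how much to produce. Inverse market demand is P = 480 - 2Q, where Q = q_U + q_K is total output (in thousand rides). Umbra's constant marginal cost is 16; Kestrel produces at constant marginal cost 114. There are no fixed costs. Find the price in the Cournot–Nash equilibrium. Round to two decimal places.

203.33

Umbra's profit: π_U = (480 - 2Q)q_U - (16q_U). Setting ∂π_U/∂q_U = 0: 464 - 4q_U - 2(q_K) = 0.
Kestrel's profit: π_K = (480 - 2Q)q_K - (114q_K). Setting ∂π_K/∂q_K = 0: 366 - 4q_K - 2(q_U) = 0.
So q_U = (464 - 2q_K)/4 and q_K = (366 - 2q_U)/4.
Substituting one into the other gives q_U = 281/3 and q_K = 134/3.
Total output Q = 415/3, so price P = 480 - 2·(415/3) = 610/3.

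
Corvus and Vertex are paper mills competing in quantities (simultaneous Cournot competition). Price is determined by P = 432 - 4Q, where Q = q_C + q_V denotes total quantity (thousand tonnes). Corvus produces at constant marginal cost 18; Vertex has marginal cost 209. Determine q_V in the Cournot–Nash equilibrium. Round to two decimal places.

2.67

Corvus's profit: π_C = (432 - 4Q)q_C - (18q_C). Setting ∂π_C/∂q_C = 0: 414 - 8q_C - 4(q_V) = 0.
Vertex's profit: π_V = (432 - 4Q)q_V - (209q_V). Setting ∂π_V/∂q_V = 0: 223 - 8q_V - 4(q_C) = 0.
Rearranging gives the reaction functions q_C = (414 - 4q_V)/8 and q_V = (223 - 4q_C)/8.
Solving the pair: q_C = 605/12, q_V = 8/3.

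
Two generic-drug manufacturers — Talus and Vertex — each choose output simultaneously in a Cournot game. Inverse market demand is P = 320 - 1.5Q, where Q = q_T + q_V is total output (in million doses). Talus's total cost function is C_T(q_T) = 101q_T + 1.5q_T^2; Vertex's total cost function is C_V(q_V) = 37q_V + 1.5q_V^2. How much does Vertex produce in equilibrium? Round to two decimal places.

Talus's profit: π_T = (320 - 1.5Q)q_T - (101q_T + (3/2)q_T²). Setting ∂π_T/∂q_T = 0: 219 - 6q_T - (3/2)(q_V) = 0.
Vertex's first-order condition: 283 - 6q_V - (3/2)(q_T) = 0.
Best responses: q_T = (219 - (3/2)q_V)/6, q_V = (283 - (3/2)q_T)/6.
Substituting one into the other gives q_T = 1186/45 and q_V = 1826/45.

40.58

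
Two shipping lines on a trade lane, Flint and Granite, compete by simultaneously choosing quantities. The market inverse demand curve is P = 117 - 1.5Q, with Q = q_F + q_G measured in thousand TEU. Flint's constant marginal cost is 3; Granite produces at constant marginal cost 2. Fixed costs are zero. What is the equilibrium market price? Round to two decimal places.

40.67

Flint's profit: π_F = (117 - 1.5Q)q_F - (3q_F). Setting ∂π_F/∂q_F = 0: 114 - 3q_F - (3/2)(q_G) = 0.
Granite's profit: π_G = (117 - 1.5Q)q_G - (2q_G). Setting ∂π_G/∂q_G = 0: 115 - 3q_G - (3/2)(q_F) = 0.
Best responses: q_F = (114 - (3/2)q_G)/3, q_G = (115 - (3/2)q_F)/3.
Solving the pair: q_F = 226/9, q_G = 232/9.
Total output Q = 458/9, so price P = 117 - (3/2)·(458/9) = 122/3.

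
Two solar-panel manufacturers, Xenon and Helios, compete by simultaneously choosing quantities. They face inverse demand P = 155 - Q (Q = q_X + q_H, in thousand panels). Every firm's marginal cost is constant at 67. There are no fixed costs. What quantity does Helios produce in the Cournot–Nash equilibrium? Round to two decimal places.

29.33

A representative firm's profit is π_i = q_i(155 - Q) - 67q_i.
Setting ∂π_i/∂q_i = 0 with rivals' quantities fixed: 88 - 2q_i - q_j = 0.
With identical firms every q_j equals q_i, so q_j = q_i and 88 = 3q_i, giving q_i = 88/3.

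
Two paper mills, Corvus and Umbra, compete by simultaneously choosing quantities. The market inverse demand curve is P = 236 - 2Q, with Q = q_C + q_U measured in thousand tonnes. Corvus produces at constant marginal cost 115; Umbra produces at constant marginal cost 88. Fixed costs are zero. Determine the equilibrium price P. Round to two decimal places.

146.33

Corvus's profit: π_C = (236 - 2Q)q_C - (115q_C). Setting ∂π_C/∂q_C = 0: 121 - 4q_C - 2(q_U) = 0.
Umbra's first-order condition: 148 - 4q_U - 2(q_C) = 0.
Best responses: q_C = (121 - 2q_U)/4, q_U = (148 - 2q_C)/4.
Substituting one into the other gives q_C = 47/3 and q_U = 175/6.
Total output Q = 269/6, so price P = 236 - 2·(269/6) = 439/3.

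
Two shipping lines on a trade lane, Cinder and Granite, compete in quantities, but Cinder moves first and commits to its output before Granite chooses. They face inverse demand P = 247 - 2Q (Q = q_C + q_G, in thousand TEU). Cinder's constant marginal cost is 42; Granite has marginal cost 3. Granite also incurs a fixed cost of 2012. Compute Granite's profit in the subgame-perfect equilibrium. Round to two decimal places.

1228.13

The follower Granite best-responds to any q_C: π_G = (247 - 2Q)q_G - 3q_G.
Setting the follower's marginal profit to zero, 244 - 2q_C - 4q_G = 0, i.e. q_G = (244 - 2q_C)/4.
Cinder substitutes q_G(q_C) into its own profit: π_C = q_C(247 - 2q_C - (244 - 2q_C)/2) - 42q_C = (125 - q_C)q_C - 42q_C.
The leader's first-order condition 83 - 2q_C = 0 yields q_C = 83/2.
Then q_G = (244 - 2·(83/2))/4 = 161/4.
Price P = 247 - 2·(327/4) = 167/2.
Granite's profit: (167/2 - 3)·(161/4) - 2012 = 1228.1250.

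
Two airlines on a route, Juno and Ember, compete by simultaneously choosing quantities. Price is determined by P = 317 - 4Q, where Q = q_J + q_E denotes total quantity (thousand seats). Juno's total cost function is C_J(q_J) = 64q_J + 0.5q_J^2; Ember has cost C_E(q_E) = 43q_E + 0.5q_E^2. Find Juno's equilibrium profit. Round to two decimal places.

Juno's profit: π_J = (317 - 4Q)q_J - (64q_J + (1/2)q_J²). Setting ∂π_J/∂q_J = 0: 253 - 9q_J - 4(q_E) = 0.
Ember's profit: π_E = (317 - 4Q)q_E - (43q_E + (1/2)q_E²). Setting ∂π_E/∂q_E = 0: 274 - 9q_E - 4(q_J) = 0.
So q_J = (253 - 4q_E)/9 and q_E = (274 - 4q_J)/9.
Solving the pair: q_J = 1181/65, q_E = 1454/65.
Price P = 317 - 4·(527/13) = 154.8462.
Juno's profit: 154.8462·(1181/65) - 64·(1181/65) - (1/2)(1181/65)² = 1485.5443.

1485.54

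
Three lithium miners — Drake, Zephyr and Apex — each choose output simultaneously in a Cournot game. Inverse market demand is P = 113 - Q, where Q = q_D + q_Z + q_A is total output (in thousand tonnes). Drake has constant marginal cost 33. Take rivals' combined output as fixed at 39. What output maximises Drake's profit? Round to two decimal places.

20.50

With rivals' combined output fixed at 39, Drake's profit is π_D = (113 - 39 - q_D)q_D - (33q_D) = (74 - q_D)q_D - (33q_D).
∂π_D/∂q_D = 41 - 2q_D = 0, so q_D = 41/2.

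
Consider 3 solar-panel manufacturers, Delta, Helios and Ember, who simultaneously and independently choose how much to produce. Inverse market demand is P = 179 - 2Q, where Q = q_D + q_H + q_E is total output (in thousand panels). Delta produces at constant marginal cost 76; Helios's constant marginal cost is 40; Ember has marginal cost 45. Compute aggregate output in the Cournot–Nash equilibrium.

Delta's profit: π_D = (179 - 2Q)q_D - (76q_D). Setting ∂π_D/∂q_D = 0: 103 - 4q_D - 2(q_H + q_E) = 0.
Helios's profit: π_H = (179 - 2Q)q_H - (40q_H). Setting ∂π_H/∂q_H = 0: 139 - 4q_H - 2(q_D + q_E) = 0.
Ember's first-order condition: 134 - 4q_E - 2(q_D + q_H) = 0.
Summing all 3 equations gives 376 − 8Q = 0, hence Q = 47.
Back-substituting: q_D = (103 − 94)/2 = 9/2, q_H = (139 − 94)/2 = 45/2, q_E = (134 − 94)/2 = 20.
Total output Q = 9/2 + 45/2 + 20 = 47.

47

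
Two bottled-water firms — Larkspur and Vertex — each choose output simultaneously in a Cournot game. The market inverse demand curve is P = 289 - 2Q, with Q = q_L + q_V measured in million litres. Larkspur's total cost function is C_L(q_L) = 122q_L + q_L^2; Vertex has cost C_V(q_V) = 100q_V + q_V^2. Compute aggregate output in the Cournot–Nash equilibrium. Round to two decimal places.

44.50

Larkspur's profit: π_L = (289 - 2Q)q_L - (122q_L + q_L²). Setting ∂π_L/∂q_L = 0: 167 - 6q_L - 2(q_V) = 0.
Vertex's profit: π_V = (289 - 2Q)q_V - (100q_V + q_V²). Setting ∂π_V/∂q_V = 0: 189 - 6q_V - 2(q_L) = 0.
So q_L = (167 - 2q_V)/6 and q_V = (189 - 2q_L)/6.
Substituting one into the other gives q_L = 39/2 and q_V = 25.
Total output Q = 39/2 + 25 = 89/2.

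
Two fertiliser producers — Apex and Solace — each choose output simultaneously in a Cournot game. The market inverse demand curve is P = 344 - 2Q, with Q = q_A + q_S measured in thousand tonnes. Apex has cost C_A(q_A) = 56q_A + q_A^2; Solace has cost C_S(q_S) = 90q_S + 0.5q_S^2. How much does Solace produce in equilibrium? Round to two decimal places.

36.46

Apex's profit: π_A = (344 - 2Q)q_A - (56q_A + q_A²). Setting ∂π_A/∂q_A = 0: 288 - 6q_A - 2(q_S) = 0.
Solace's first-order condition: 254 - 5q_S - 2(q_A) = 0.
Rearranging gives the reaction functions q_A = (288 - 2q_S)/6 and q_S = (254 - 2q_A)/5.
Solving the pair: q_A = 466/13, q_S = 474/13.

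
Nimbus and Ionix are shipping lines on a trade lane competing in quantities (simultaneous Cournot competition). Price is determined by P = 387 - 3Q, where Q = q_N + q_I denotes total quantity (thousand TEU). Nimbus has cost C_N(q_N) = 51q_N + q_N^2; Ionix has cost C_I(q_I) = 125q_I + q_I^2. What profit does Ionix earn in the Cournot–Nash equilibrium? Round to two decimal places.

1565.28

Nimbus's profit: π_N = (387 - 3Q)q_N - (51q_N + q_N²). Setting ∂π_N/∂q_N = 0: 336 - 8q_N - 3(q_I) = 0.
Ionix's first-order condition: 262 - 8q_I - 3(q_N) = 0.
Rearranging gives the reaction functions q_N = (336 - 3q_I)/8 and q_I = (262 - 3q_N)/8.
Substituting one into the other gives q_N = 1902/55 and q_I = 1088/55.
Price P = 387 - 3·(598/11) = 223.9091.
Ionix's profit: 223.9091·(1088/55) - 125·(1088/55) - (1088/55)² = 1565.2813.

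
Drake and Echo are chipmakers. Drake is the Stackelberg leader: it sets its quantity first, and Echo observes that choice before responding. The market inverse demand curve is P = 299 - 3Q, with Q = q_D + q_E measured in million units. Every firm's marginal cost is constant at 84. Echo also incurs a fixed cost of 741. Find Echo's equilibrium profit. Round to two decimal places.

Solve by backward induction. Given q_D, the follower Echo maximises π_E = (299 - 3q_D - 3q_E)q_E - 84q_E.
Setting the follower's marginal profit to zero, 215 - 3q_D - 6q_E = 0, i.e. q_E = (215 - 3q_D)/6.
Drake substitutes q_E(q_D) into its own profit: π_D = q_D(299 - 3q_D - (215 - 3q_D)/2) - 84q_D = (383/2 - (3/2)q_D)q_D - 84q_D.
Leader FOC: 215/2 - 3q_D = 0, so q_D = 215/6.
Then q_E = (215 - 3·(215/6))/6 = 215/12.
Price P = 299 - 3·(215/4) = 551/4.
Echo's profit: (551/4 - 84)·(215/12) - 741 = 222.0208.

222.02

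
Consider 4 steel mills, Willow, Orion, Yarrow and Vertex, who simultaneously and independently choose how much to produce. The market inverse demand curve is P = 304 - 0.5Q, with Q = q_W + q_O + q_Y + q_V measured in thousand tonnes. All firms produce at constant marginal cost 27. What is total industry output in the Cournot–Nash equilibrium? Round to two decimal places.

443.20

Each firm earns π_i = (304 - 0.5Q)q_i - 27q_i.
Setting ∂π_i/∂q_i = 0 with rivals' quantities fixed: 277 - q_i - (1/2)·Σ_{j≠i} q_j = 0.
By symmetry each firm produces the same amount; substituting Σ_{j≠i} q_j = 3q_i yields q_i = 277/(5/2) = 554/5.
Total output Q = 554/5 + 554/5 + 554/5 + 554/5 = 443.2000.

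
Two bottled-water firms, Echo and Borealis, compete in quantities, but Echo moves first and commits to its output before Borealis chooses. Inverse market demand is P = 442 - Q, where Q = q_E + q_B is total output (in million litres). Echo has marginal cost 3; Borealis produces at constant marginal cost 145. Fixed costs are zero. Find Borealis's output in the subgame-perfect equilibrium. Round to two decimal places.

3.25

The follower Borealis best-responds to any q_E: π_B = (442 - Q)q_B - 145q_B.
Follower FOC: 297 - q_E - 2q_B = 0, so q_B(q_E) = (297 - q_E)/2.
Echo substitutes q_B(q_E) into its own profit: π_E = q_E(442 - q_E - (297 - q_E)/2) - 3q_E = (587/2 - (1/2)q_E)q_E - 3q_E.
Maximising: ∂π_E/∂q_E = 581/2 - q_E = 0, giving q_E = 581/2.
Then q_B = (297 - 581/2)/2 = 13/4.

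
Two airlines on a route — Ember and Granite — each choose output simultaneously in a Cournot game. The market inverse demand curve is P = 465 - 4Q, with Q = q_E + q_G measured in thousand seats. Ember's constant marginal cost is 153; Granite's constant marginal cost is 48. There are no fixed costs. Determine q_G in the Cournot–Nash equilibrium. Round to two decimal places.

Ember's profit: π_E = (465 - 4Q)q_E - (153q_E). Setting ∂π_E/∂q_E = 0: 312 - 8q_E - 4(q_G) = 0.
Granite's profit: π_G = (465 - 4Q)q_G - (48q_G). Setting ∂π_G/∂q_G = 0: 417 - 8q_G - 4(q_E) = 0.
So q_E = (312 - 4q_G)/8 and q_G = (417 - 4q_E)/8.
Substituting one into the other gives q_E = 69/4 and q_G = 87/2.

43.50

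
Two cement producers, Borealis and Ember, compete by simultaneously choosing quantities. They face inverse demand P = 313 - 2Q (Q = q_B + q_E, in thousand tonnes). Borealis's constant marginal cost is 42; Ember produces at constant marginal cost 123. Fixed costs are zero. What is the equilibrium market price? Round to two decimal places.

Borealis's profit: π_B = (313 - 2Q)q_B - (42q_B). Setting ∂π_B/∂q_B = 0: 271 - 4q_B - 2(q_E) = 0.
Ember's first-order condition: 190 - 4q_E - 2(q_B) = 0.
So q_B = (271 - 2q_E)/4 and q_E = (190 - 2q_B)/4.
Solving the pair: q_B = 176/3, q_E = 109/6.
Total output Q = 461/6, so price P = 313 - 2·(461/6) = 478/3.

159.33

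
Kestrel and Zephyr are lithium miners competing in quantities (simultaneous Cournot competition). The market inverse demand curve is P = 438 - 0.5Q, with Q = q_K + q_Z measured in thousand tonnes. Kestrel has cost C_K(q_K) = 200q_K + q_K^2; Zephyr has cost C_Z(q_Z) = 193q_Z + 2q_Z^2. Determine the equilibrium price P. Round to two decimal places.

380.93

Kestrel's profit: π_K = (438 - 0.5Q)q_K - (200q_K + q_K²). Setting ∂π_K/∂q_K = 0: 238 - 3q_K - (1/2)(q_Z) = 0.
Zephyr's profit: π_Z = (438 - 0.5Q)q_Z - (193q_Z + 2q_Z²). Setting ∂π_Z/∂q_Z = 0: 245 - 5q_Z - (1/2)(q_K) = 0.
Best responses: q_K = (238 - (1/2)q_Z)/3, q_Z = (245 - (1/2)q_K)/5.
Substituting one into the other gives q_K = 72.3729 and q_Z = 41.7627.
Total output Q = 114.1356, so price P = 438 - (1/2)·114.1356 = 380.9322.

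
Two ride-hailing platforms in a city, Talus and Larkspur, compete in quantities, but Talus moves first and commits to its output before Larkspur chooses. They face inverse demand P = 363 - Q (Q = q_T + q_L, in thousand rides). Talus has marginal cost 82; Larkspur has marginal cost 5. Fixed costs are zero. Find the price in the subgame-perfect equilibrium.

133

Solve by backward induction. Given q_T, the follower Larkspur maximises π_L = (363 - q_T - q_L)q_L - 5q_L.
Follower FOC: 358 - q_T - 2q_L = 0, so q_L(q_T) = (358 - q_T)/2.
The leader anticipates this reaction. Substituting into P = 363 - Q gives P = 184 - (1/2)q_T, so π_T = (184 - (1/2)q_T)q_T - 82q_T.
The leader's first-order condition 102 - q_T = 0 yields q_T = 102.
Then q_L = (358 - 102)/2 = 128.
Total output Q = 230, so price P = 363 - 230 = 133.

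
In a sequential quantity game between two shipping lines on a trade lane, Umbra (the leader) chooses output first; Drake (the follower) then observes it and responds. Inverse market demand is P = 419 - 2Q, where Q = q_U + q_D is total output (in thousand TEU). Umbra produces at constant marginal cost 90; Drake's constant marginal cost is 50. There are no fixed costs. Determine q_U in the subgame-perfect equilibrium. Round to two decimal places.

Solve by backward induction. Given q_U, the follower Drake maximises π_D = (419 - 2q_U - 2q_D)q_D - 50q_D.
Setting the follower's marginal profit to zero, 369 - 2q_U - 4q_D = 0, i.e. q_D = (369 - 2q_U)/4.
Umbra substitutes q_D(q_U) into its own profit: π_U = q_U(419 - 2q_U - (369 - 2q_U)/2) - 90q_U = (469/2 - q_U)q_U - 90q_U.
The leader's first-order condition 289/2 - 2q_U = 0 yields q_U = 289/4.
Then q_D = (369 - 2·(289/4))/4 = 449/8.

72.25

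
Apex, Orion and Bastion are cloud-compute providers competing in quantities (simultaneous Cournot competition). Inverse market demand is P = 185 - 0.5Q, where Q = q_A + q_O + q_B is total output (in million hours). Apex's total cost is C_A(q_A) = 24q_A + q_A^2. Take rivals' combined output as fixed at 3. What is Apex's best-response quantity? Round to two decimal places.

With rivals' combined output fixed at 3, Apex's profit is π_A = (185 - (1/2)·3 - (1/2)q_A)q_A - (24q_A + q_A²) = (367/2 - (1/2)q_A)q_A - (24q_A + q_A²).
∂π_A/∂q_A = 319/2 - 3q_A = 0, so q_A = 319/6.

53.17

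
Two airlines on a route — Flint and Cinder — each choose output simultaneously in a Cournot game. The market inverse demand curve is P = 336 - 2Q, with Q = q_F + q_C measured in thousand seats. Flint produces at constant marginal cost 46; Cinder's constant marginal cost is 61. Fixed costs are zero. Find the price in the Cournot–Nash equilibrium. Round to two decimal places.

147.67

Flint's profit: π_F = (336 - 2Q)q_F - (46q_F). Setting ∂π_F/∂q_F = 0: 290 - 4q_F - 2(q_C) = 0.
Cinder's profit: π_C = (336 - 2Q)q_C - (61q_C). Setting ∂π_C/∂q_C = 0: 275 - 4q_C - 2(q_F) = 0.
Best responses: q_F = (290 - 2q_C)/4, q_C = (275 - 2q_F)/4.
Substituting one into the other gives q_F = 305/6 and q_C = 130/3.
Total output Q = 565/6, so price P = 336 - 2·(565/6) = 443/3.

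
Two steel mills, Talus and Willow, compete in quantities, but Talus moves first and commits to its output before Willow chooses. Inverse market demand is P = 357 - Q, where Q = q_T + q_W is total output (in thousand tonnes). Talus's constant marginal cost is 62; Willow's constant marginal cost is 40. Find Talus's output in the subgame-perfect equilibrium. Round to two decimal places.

136.50

Solve by backward induction. Given q_T, the follower Willow maximises π_W = (357 - q_T - q_W)q_W - 40q_W.
Setting the follower's marginal profit to zero, 317 - q_T - 2q_W = 0, i.e. q_W = (317 - q_T)/2.
Talus substitutes q_W(q_T) into its own profit: π_T = q_T(357 - q_T - (317 - q_T)/2) - 62q_T = (397/2 - (1/2)q_T)q_T - 62q_T.
Maximising: ∂π_T/∂q_T = 273/2 - q_T = 0, giving q_T = 273/2.
Then q_W = (317 - 273/2)/2 = 361/4.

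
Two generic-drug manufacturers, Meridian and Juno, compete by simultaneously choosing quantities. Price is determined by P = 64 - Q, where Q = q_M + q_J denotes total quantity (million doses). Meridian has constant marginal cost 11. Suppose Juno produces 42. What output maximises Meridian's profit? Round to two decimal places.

5.50

With the rival's output fixed at 42, Meridian's profit is π_M = (64 - 42 - q_M)q_M - (11q_M) = (22 - q_M)q_M - (11q_M).
∂π_M/∂q_M = 11 - 2q_M = 0, so q_M = 11/2.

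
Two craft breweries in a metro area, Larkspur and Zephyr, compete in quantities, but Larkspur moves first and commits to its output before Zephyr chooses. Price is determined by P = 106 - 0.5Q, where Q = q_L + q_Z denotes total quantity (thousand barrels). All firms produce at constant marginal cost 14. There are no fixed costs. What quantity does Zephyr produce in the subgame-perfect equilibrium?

46

The follower Zephyr best-responds to any q_L: π_Z = (106 - 0.5Q)q_Z - 14q_Z.
∂π_Z/∂q_Z = 92 - (1/2)q_L - q_Z = 0 gives the reaction function q_Z = (92 - (1/2)q_L).
The leader anticipates this reaction. Substituting into P = 106 - 0.5Q gives P = 60 - (1/4)q_L, so π_L = (60 - (1/4)q_L)q_L - 14q_L.
Leader FOC: 46 - (1/2)q_L = 0, so q_L = 92.
Then q_Z = (92 - (1/2)·92) = 46.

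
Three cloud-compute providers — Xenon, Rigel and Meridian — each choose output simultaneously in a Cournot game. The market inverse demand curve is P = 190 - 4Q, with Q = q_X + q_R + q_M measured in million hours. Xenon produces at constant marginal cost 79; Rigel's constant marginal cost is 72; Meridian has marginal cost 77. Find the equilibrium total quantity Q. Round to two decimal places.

Xenon's profit: π_X = (190 - 4Q)q_X - (79q_X). Setting ∂π_X/∂q_X = 0: 111 - 8q_X - 4(q_R + q_M) = 0.
Rigel's profit: π_R = (190 - 4Q)q_R - (72q_R). Setting ∂π_R/∂q_R = 0: 118 - 8q_R - 4(q_X + q_M) = 0.
Meridian's profit: π_M = (190 - 4Q)q_M - (77q_M). Setting ∂π_M/∂q_M = 0: 113 - 8q_M - 4(q_X + q_R) = 0.
Adding the 3 first-order conditions: 342 − 16Q = 0, so Q = 171/8.
Back-substituting: q_X = (111 − 171/2)/4 = 51/8, q_R = (118 − 171/2)/4 = 65/8, q_M = (113 − 171/2)/4 = 55/8.
Total output Q = 51/8 + 65/8 + 55/8 = 171/8.

21.38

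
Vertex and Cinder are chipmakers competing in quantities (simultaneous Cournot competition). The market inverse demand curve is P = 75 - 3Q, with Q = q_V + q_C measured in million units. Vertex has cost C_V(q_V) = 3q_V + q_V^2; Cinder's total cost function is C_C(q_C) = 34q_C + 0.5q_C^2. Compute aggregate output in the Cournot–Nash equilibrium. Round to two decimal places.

10.49

Vertex's profit: π_V = (75 - 3Q)q_V - (3q_V + q_V²). Setting ∂π_V/∂q_V = 0: 72 - 8q_V - 3(q_C) = 0.
Cinder's profit: π_C = (75 - 3Q)q_C - (34q_C + (1/2)q_C²). Setting ∂π_C/∂q_C = 0: 41 - 7q_C - 3(q_V) = 0.
Best responses: q_V = (72 - 3q_C)/8, q_C = (41 - 3q_V)/7.
Solving the pair: q_V = 381/47, q_C = 112/47.
Total output Q = 381/47 + 112/47 = 493/47.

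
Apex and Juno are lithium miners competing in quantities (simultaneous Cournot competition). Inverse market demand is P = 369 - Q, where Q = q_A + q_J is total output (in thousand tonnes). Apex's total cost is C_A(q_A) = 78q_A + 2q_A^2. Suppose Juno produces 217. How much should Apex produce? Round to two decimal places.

12.33

With the rival's output fixed at 217, Apex's profit is π_A = (369 - 217 - q_A)q_A - (78q_A + 2q_A²) = (152 - q_A)q_A - (78q_A + 2q_A²).
∂π_A/∂q_A = 74 - 6q_A = 0, so q_A = 37/3.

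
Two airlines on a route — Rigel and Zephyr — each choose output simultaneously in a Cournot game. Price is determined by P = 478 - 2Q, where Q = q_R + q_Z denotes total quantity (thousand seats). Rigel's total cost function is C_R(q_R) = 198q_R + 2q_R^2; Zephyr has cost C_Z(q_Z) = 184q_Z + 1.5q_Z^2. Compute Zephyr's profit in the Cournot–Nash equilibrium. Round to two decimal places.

4156.59

Rigel's profit: π_R = (478 - 2Q)q_R - (198q_R + 2q_R²). Setting ∂π_R/∂q_R = 0: 280 - 8q_R - 2(q_Z) = 0.
Zephyr's first-order condition: 294 - 7q_Z - 2(q_R) = 0.
Best responses: q_R = (280 - 2q_Z)/8, q_Z = (294 - 2q_R)/7.
Solving the pair: q_R = 343/13, q_Z = 448/13.
Price P = 478 - 2·(791/13) = 356.3077.
Zephyr's profit: 356.3077·(448/13) - 184·(448/13) - (3/2)(448/13)² = 4156.5917.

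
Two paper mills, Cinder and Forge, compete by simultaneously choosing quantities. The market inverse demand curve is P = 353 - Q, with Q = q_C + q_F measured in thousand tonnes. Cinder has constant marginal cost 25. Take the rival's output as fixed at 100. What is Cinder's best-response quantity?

With the rival's output fixed at 100, Cinder's profit is π_C = (353 - 100 - q_C)q_C - (25q_C) = (253 - q_C)q_C - (25q_C).
∂π_C/∂q_C = 228 - 2q_C = 0, so q_C = 114.

114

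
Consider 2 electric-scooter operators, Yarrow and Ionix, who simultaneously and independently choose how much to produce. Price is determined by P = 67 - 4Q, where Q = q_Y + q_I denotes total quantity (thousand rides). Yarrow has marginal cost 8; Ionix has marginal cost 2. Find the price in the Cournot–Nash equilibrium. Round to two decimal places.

25.67

Yarrow's profit: π_Y = (67 - 4Q)q_Y - (8q_Y). Setting ∂π_Y/∂q_Y = 0: 59 - 8q_Y - 4(q_I) = 0.
Ionix's first-order condition: 65 - 8q_I - 4(q_Y) = 0.
So q_Y = (59 - 4q_I)/8 and q_I = (65 - 4q_Y)/8.
Solving the pair: q_Y = 53/12, q_I = 71/12.
Total output Q = 31/3, so price P = 67 - 4·(31/3) = 77/3.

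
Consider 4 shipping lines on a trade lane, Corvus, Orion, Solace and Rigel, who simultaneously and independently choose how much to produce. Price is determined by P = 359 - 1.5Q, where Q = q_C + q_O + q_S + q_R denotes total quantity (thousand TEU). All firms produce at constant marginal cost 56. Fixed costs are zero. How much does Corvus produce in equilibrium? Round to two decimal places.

40.40

A representative firm's profit is π_i = q_i(359 - 1.5Q) - 56q_i.
Setting ∂π_i/∂q_i = 0 with rivals' quantities fixed: 303 - 3q_i - (3/2)·Σ_{j≠i} q_j = 0.
With identical firms every q_j equals q_i, so Σ_{j≠i} q_j = 3q_i and 303 = (15/2)q_i, giving q_i = 202/5.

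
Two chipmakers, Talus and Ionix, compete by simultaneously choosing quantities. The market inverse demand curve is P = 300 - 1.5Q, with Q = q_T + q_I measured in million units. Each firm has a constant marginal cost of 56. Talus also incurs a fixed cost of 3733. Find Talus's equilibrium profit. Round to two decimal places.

677.07

A representative firm's profit is π_i = q_i(300 - 1.5Q) - 56q_i.
Setting ∂π_i/∂q_i = 0 with rivals' quantities fixed: 244 - 3q_i - (3/2)q_j = 0.
By symmetry each firm produces the same amount; substituting q_j = q_i yields q_i = 244/(9/2) = 488/9.
Price P = 300 - (3/2)·(976/9) = 412/3.
Talus's profit: (412/3 - 56)·(488/9) - 3733 = 677.0741.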